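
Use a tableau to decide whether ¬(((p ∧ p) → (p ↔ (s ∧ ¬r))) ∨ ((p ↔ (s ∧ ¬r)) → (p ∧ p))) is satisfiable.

Unsatisfiable

Initial set: {T ¬(((p ∧ p) → (p ↔ (s ∧ ¬r))) ∨ ((p ↔ (s ∧ ¬r)) → (p ∧ p)))}.
T ¬(((p ∧ p) → (p ↔ (s ∧ ¬r))) ∨ ((p ↔ (s ∧ ¬r)) → (p ∧ p))): α-rule — add F ((p ∧ p) → (p ↔ (s ∧ ¬r))), F ((p ↔ (s ∧ ¬r)) → (p ∧ p)).
F ((p ∧ p) → (p ↔ (s ∧ ¬r))): α-rule — add T (p ∧ p), F (p ↔ (s ∧ ¬r)).
F ((p ↔ (s ∧ ¬r)) → (p ∧ p)): α-rule — add T (p ↔ (s ∧ ¬r)), F (p ∧ p).
T (p ∧ p): α-rule — add T p, T p.
F (p ↔ (s ∧ ¬r)): β-rule — branch into T p, F (s ∧ ¬r)  //  F p, T (s ∧ ¬r).
  branch 1 (add T p, F (s ∧ ¬r)):
    T (p ↔ (s ∧ ¬r)): β-rule — branch into T p, T (s ∧ ¬r)  //  F p, F (s ∧ ¬r).
      branch 1.1 (add T p, T (s ∧ ¬r)):
        T (s ∧ ¬r): α-rule — add T s, T ¬r.
        F (p ∧ p): β-rule — branch into F p  //  F p.
          branch 1.1.1 (add F p):
            × closes — contains both p and ¬p.
          branch 1.1.2 (add F p):
            × closes — contains both p and ¬p.
      branch 1.2 (add F p, F (s ∧ ¬r)):
        × closes — contains both p and ¬p.
  branch 2 (add F p, T (s ∧ ¬r)):
    × closes — contains both p and ¬p.
All 4 branches close.
Every branch closed; the formula is unsatisfiable.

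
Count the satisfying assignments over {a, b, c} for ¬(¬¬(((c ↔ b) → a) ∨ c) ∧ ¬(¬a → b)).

Initial set: {¬(¬¬(((c ↔ b) → a) ∨ c) ∧ ¬(¬a → b))}.
¬(¬¬(((c ↔ b) → a) ∨ c) ∧ ¬(¬a → b)): β-rule — branch into ¬¬¬(((c ↔ b) → a) ∨ c)  //  ¬¬(¬a → b).
  branch 1 (add ¬¬¬(((c ↔ b) → a) ∨ c)):
    ¬¬¬(((c ↔ b) → a) ∨ c): drop double negation, giving ¬(((c ↔ b) → a) ∨ c).
    ¬(((c ↔ b) → a) ∨ c): α-rule — add ¬((c ↔ b) → a), ¬c.
    ¬((c ↔ b) → a): α-rule — add (c ↔ b), ¬a.
    (c ↔ b): β-rule — branch into c, b  //  ¬c, ¬b.
      branch 1.1 (add c, b):
        × closes — contains both c and ¬c.
      branch 1.2 (add ¬c, ¬b):
        ○ open, literals {a=0, b=0, c=0}.
  branch 2 (add ¬¬(¬a → b)):
    ¬¬(¬a → b): β-rule — branch into ¬¬a  //  b.
      branch 2.1 (add ¬¬a):
        ○ open, literals {a=1}.
      branch 2.2 (add b):
        ○ open, literals {b=1}.
1 branch closed, 3 open.
Each open branch fixes some atoms; the unmentioned ones are free. Counting distinct full assignments: branch {a=0, b=0, c=0} (none free) contributes 1 new; branch {a=1} (b, c) contributes 4 new; branch {b=1} (a, c) contributes 2 new. Total: 7.

7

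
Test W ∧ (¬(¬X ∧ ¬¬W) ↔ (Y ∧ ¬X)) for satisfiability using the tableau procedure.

Satisfiable

Initial set: {T (W ∧ (¬(¬X ∧ ¬¬W) ↔ (Y ∧ ¬X)))}.
T (W ∧ (¬(¬X ∧ ¬¬W) ↔ (Y ∧ ¬X))): α-rule — add T W, T (¬(¬X ∧ ¬¬W) ↔ (Y ∧ ¬X)).
T (¬(¬X ∧ ¬¬W) ↔ (Y ∧ ¬X)): β-rule — branch into T ¬(¬X ∧ ¬¬W), T (Y ∧ ¬X)  //  F ¬(¬X ∧ ¬¬W), F (Y ∧ ¬X).
  branch 1 (add T ¬(¬X ∧ ¬¬W), T (Y ∧ ¬X)):
    T (Y ∧ ¬X): α-rule — add T Y, T ¬X.
    T ¬(¬X ∧ ¬¬W): β-rule — branch into F ¬X  //  F ¬¬W.
      branch 1.1 (add F ¬X):
        × closes — contains both X and ¬X.
      branch 1.2 (add F ¬¬W):
        F ¬¬W: drop double negation, giving F W.
        × closes — contains both W and ¬W.
  branch 2 (add F ¬(¬X ∧ ¬¬W), F (Y ∧ ¬X)):
    F ¬(¬X ∧ ¬¬W): α-rule — add T ¬X, T ¬¬W.
    T ¬¬W: drop double negation, giving T W.
    F (Y ∧ ¬X): β-rule — branch into F Y  //  F ¬X.
      branch 2.1 (add F Y):
        ○ open, literals {W=1, X=0, Y=0}.
      branch 2.2 (add F ¬X):
        × closes — contains both X and ¬X.
3 branches closed, 1 open.
An open branch gives a satisfying assignment: W=1, X=0, Y=0.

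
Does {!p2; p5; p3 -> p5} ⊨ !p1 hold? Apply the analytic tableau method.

No

Initial set: {!p2; p5; (p3 -> p5); !!p1}.
(p3 -> p5): β-rule — branch into !p3  //  p5.
  branch 1 (add !p3):
    ○ open, literals {p1=T, p2=F, p3=F, p5=T}.
  branch 2 (add p5):
    ○ open, literals {p1=T, p2=F, p5=T}.
0 branches closed, 2 open.
An open branch gives a countermodel: p1=T, p2=F, p3=F, p5=T (unmentioned atoms arbitrary); the premises hold there but the conclusion fails.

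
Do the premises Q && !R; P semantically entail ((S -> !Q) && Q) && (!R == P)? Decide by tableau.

Initial set: {(Q && !R); P; !(((S -> !Q) && Q) && (!R == P))}.
(Q && !R): α-rule — add Q, !R.
!(((S -> !Q) && Q) && (!R == P)): β-rule — branch into !((S -> !Q) && Q)  //  !(!R == P).
  branch 1 (add !((S -> !Q) && Q)):
    !((S -> !Q) && Q): β-rule — branch into !(S -> !Q)  //  !Q.
      branch 1.1 (add !(S -> !Q)):
        !(S -> !Q): α-rule — add S, !!Q.
        ○ open, literals {P=T, Q=T, R=F, S=T}.
      branch 1.2 (add !Q):
        × closes — contains both Q and !Q.
  branch 2 (add !(!R == P)):
    !(!R == P): β-rule — branch into !R, !P  //  !!R, P.
      branch 2.1 (add !R, !P):
        × closes — contains both P and !P.
      branch 2.2 (add !!R, P):
        × closes — contains both R and !R.
3 branches closed, 1 open.
An open branch gives a countermodel: P=T, Q=T, R=F, S=T (unmentioned atoms arbitrary); the premises hold there but the conclusion fails.

No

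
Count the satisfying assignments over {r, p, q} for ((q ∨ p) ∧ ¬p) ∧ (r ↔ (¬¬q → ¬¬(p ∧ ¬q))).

1

Initial set: {(((q ∨ p) ∧ ¬p) ∧ (r ↔ (¬¬q → ¬¬(p ∧ ¬q))))}.
(((q ∨ p) ∧ ¬p) ∧ (r ↔ (¬¬q → ¬¬(p ∧ ¬q)))): α-rule — add ((q ∨ p) ∧ ¬p), (r ↔ (¬¬q → ¬¬(p ∧ ¬q))).
((q ∨ p) ∧ ¬p): α-rule — add (q ∨ p), ¬p.
(r ↔ (¬¬q → ¬¬(p ∧ ¬q))): β-rule — branch into r, (¬¬q → ¬¬(p ∧ ¬q))  //  ¬r, ¬(¬¬q → ¬¬(p ∧ ¬q)).
  branch 1 (add r, (¬¬q → ¬¬(p ∧ ¬q))):
    (q ∨ p): β-rule — branch into q  //  p.
      branch 1.1 (add q):
        (¬¬q → ¬¬(p ∧ ¬q)): β-rule — branch into ¬¬¬q  //  ¬¬(p ∧ ¬q).
          branch 1.1.1 (add ¬¬¬q):
            ¬¬¬q: drop double negation, giving ¬q.
            × closes — contains both q and ¬q.
          branch 1.1.2 (add ¬¬(p ∧ ¬q)):
            ¬¬(p ∧ ¬q): drop double negation, giving (p ∧ ¬q).
            (p ∧ ¬q): α-rule — add p, ¬q.
            × closes — contains both p and ¬p.
      branch 1.2 (add p):
        × closes — contains both p and ¬p.
  branch 2 (add ¬r, ¬(¬¬q → ¬¬(p ∧ ¬q))):
    ¬(¬¬q → ¬¬(p ∧ ¬q)): α-rule — add ¬¬q, ¬¬¬(p ∧ ¬q).
    ¬¬q: drop double negation, giving q.
    ¬¬¬(p ∧ ¬q): drop double negation, giving ¬(p ∧ ¬q).
    (q ∨ p): β-rule — branch into q  //  p.
      branch 2.1 (add q):
        ¬(p ∧ ¬q): β-rule — branch into ¬p  //  ¬¬q.
          branch 2.1.1 (add ¬p):
            ○ open, literals {p=false, q=true, r=false}.
          branch 2.1.2 (add ¬¬q):
            ○ open, literals {p=false, q=true, r=false}.
      branch 2.2 (add p):
        × closes — contains both p and ¬p.
4 branches closed, 2 open.
Each open branch fixes some atoms; the unmentioned ones are free. Counting distinct full assignments: branch {p=false, q=true, r=false} (none free) contributes 1 new; branch {p=false, q=true, r=false} (none free) contributes 0 new. Total: 1.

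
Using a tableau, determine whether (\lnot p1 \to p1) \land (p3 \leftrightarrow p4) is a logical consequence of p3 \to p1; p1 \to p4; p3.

Yes

Initial set: {(p3 \to p1); (p1 \to p4); p3; \lnot ((\lnot p1 \to p1) \land (p3 \leftrightarrow p4))}.
(p3 \to p1): β-rule — branch into \lnot p3  //  p1.
  branch 1 (add \lnot p3):
    × closes — contains both p3 and \lnot p3.
  branch 2 (add p1):
    (p1 \to p4): β-rule — branch into \lnot p1  //  p4.
      branch 2.1 (add \lnot p1):
        × closes — contains both p1 and \lnot p1.
      branch 2.2 (add p4):
        \lnot ((\lnot p1 \to p1) \land (p3 \leftrightarrow p4)): β-rule — branch into \lnot (\lnot p1 \to p1)  //  \lnot (p3 \leftrightarrow p4).
          branch 2.2.1 (add \lnot (\lnot p1 \to p1)):
            \lnot (\lnot p1 \to p1): α-rule — add \lnot p1, \lnot p1.
            × closes — contains both p1 and \lnot p1.
          branch 2.2.2 (add \lnot (p3 \leftrightarrow p4)):
            \lnot (p3 \leftrightarrow p4): β-rule — branch into p3, \lnot p4  //  \lnot p3, p4.
              branch 2.2.2.1 (add p3, \lnot p4):
                × closes — contains both p4 and \lnot p4.
              branch 2.2.2.2 (add \lnot p3, p4):
                × closes — contains both p3 and \lnot p3.
All 5 branches close.
Every branch closed, so the premises entail the conclusion.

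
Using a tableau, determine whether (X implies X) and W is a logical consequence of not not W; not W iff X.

Yes

Initial set: {not not W; (not W iff X); not ((X implies X) and W)}.
not not W: drop double negation, giving W.
(not W iff X): β-rule — branch into not W, X  //  not not W, not X.
  branch 1 (add not W, X):
    × closes — contains both W and not W.
  branch 2 (add not not W, not X):
    not ((X implies X) and W): β-rule — branch into not (X implies X)  //  not W.
      branch 2.1 (add not (X implies X)):
        not (X implies X): α-rule — add X, not X.
        × closes — contains both X and not X.
      branch 2.2 (add not W):
        × closes — contains both W and not W.
All 3 branches close.
Every branch closed, so the premises entail the conclusion.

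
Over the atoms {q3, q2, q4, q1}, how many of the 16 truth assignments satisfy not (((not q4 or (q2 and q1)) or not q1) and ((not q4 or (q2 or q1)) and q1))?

10

Initial set: {not (((not q4 or (q2 and q1)) or not q1) and ((not q4 or (q2 or q1)) and q1))}.
not (((not q4 or (q2 and q1)) or not q1) and ((not q4 or (q2 or q1)) and q1)): β-rule — branch into not ((not q4 or (q2 and q1)) or not q1)  //  not ((not q4 or (q2 or q1)) and q1).
  branch 1 (add not ((not q4 or (q2 and q1)) or not q1)):
    not ((not q4 or (q2 and q1)) or not q1): α-rule — add not (not q4 or (q2 and q1)), not not q1.
    not (not q4 or (q2 and q1)): α-rule — add not not q4, not (q2 and q1).
    not (q2 and q1): β-rule — branch into not q2  //  not q1.
      branch 1.1 (add not q2):
        ○ open, literals {q1=true, q2=false, q4=true}.
      branch 1.2 (add not q1):
        × closes — contains both q1 and not q1.
  branch 2 (add not ((not q4 or (q2 or q1)) and q1)):
    not ((not q4 or (q2 or q1)) and q1): β-rule — branch into not (not q4 or (q2 or q1))  //  not q1.
      branch 2.1 (add not (not q4 or (q2 or q1))):
        not (not q4 or (q2 or q1)): α-rule — add not not q4, not (q2 or q1).
        not (q2 or q1): α-rule — add not q2, not q1.
        ○ open, literals {q1=false, q2=false, q4=true}.
      branch 2.2 (add not q1):
        ○ open, literals {q1=false}.
1 branch closed, 3 open.
Each open branch fixes some atoms; the unmentioned ones are free. Counting distinct full assignments: branch {q1=true, q2=false, q4=true} (q3) contributes 2 new; branch {q1=false, q2=false, q4=true} (q3) contributes 2 new; branch {q1=false} (q3, q2, q4) contributes 6 new. Total: 10.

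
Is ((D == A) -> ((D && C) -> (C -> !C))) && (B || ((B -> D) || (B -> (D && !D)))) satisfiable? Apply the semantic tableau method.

Initial set: {(((D == A) -> ((D && C) -> (C -> !C))) && (B || ((B -> D) || (B -> (D && !D)))))}.
(((D == A) -> ((D && C) -> (C -> !C))) && (B || ((B -> D) || (B -> (D && !D))))): α-rule — add ((D == A) -> ((D && C) -> (C -> !C))), (B || ((B -> D) || (B -> (D && !D)))).
((D == A) -> ((D && C) -> (C -> !C))): β-rule — branch into !(D == A)  //  ((D && C) -> (C -> !C)).
  branch 1 (add !(D == A)):
    (B || ((B -> D) || (B -> (D && !D)))): β-rule — branch into B  //  ((B -> D) || (B -> (D && !D))).
      branch 1.1 (add B):
        !(D == A): β-rule — branch into D, !A  //  !D, A.
          branch 1.1.1 (add D, !A):
            ○ open, literals {A=false, B=true, D=true}.
          branch 1.1.2 (add !D, A):
            ○ open, literals {A=true, B=true, D=false}.
      branch 1.2 (add ((B -> D) || (B -> (D && !D)))):
        !(D == A): β-rule — branch into D, !A  //  !D, A.
          branch 1.2.1 (add D, !A):
            ((B -> D) || (B -> (D && !D))): β-rule — branch into (B -> D)  //  (B -> (D && !D)).
              branch 1.2.1.1 (add (B -> D)):
                (B -> D): β-rule — branch into !B  //  D.
                  branch 1.2.1.1.1 (add !B):
                    ○ open, literals {A=false, B=false, D=true}.
                  branch 1.2.1.1.2 (add D):
                    ○ open, literals {A=false, D=true}.
              branch 1.2.1.2 (add (B -> (D && !D))):
                (B -> (D && !D)): β-rule — branch into !B  //  (D && !D).
                  branch 1.2.1.2.1 (add !B):
                    ○ open, literals {A=false, B=false, D=true}.
                  branch 1.2.1.2.2 (add (D && !D)):
                    (D && !D): α-rule — add D, !D.
                    × closes — contains both D and !D.
          branch 1.2.2 (add !D, A):
            ((B -> D) || (B -> (D && !D))): β-rule — branch into (B -> D)  //  (B -> (D && !D)).
              branch 1.2.2.1 (add (B -> D)):
                (B -> D): β-rule — branch into !B  //  D.
                  branch 1.2.2.1.1 (add !B):
                    ○ open, literals {A=true, B=false, D=false}.
                  branch 1.2.2.1.2 (add D):
                    × closes — contains both D and !D.
              branch 1.2.2.2 (add (B -> (D && !D))):
                (B -> (D && !D)): β-rule — branch into !B  //  (D && !D).
                  branch 1.2.2.2.1 (add !B):
                    ○ open, literals {A=true, B=false, D=false}.
                  branch 1.2.2.2.2 (add (D && !D)):
                    (D && !D): α-rule — add D, !D.
                    × closes — contains both D and !D.
  branch 2 (add ((D && C) -> (C -> !C))):
    (B || ((B -> D) || (B -> (D && !D)))): β-rule — branch into B  //  ((B -> D) || (B -> (D && !D))).
      branch 2.1 (add B):
        ((D && C) -> (C -> !C)): β-rule — branch into !(D && C)  //  (C -> !C).
          branch 2.1.1 (add !(D && C)):
            !(D && C): β-rule — branch into !D  //  !C.
              branch 2.1.1.1 (add !D):
                ○ open, literals {B=true, D=false}.
              branch 2.1.1.2 (add !C):
                ○ open, literals {B=true, C=false}.
          branch 2.1.2 (add (C -> !C)):
            (C -> !C): β-rule — branch into !C  //  !C.
              branch 2.1.2.1 (add !C):
                ○ open, literals {B=true, C=false}.
              branch 2.1.2.2 (add !C):
                ○ open, literals {B=true, C=false}.
      branch 2.2 (add ((B -> D) || (B -> (D && !D)))):
        ((D && C) -> (C -> !C)): β-rule — branch into !(D && C)  //  (C -> !C).
          branch 2.2.1 (add !(D && C)):
            ((B -> D) || (B -> (D && !D))): β-rule — branch into (B -> D)  //  (B -> (D && !D)).
              branch 2.2.1.1 (add (B -> D)):
                !(D && C): β-rule — branch into !D  //  !C.
                  branch 2.2.1.1.1 (add !D):
                    (B -> D): β-rule — branch into !B  //  D.
                      branch 2.2.1.1.1.1 (add !B):
                        ○ open, literals {B=false, D=false}.
                      branch 2.2.1.1.1.2 (add D):
                        × closes — contains both D and !D.
                  branch 2.2.1.1.2 (add !C):
                    (B -> D): β-rule — branch into !B  //  D.
                      branch 2.2.1.1.2.1 (add !B):
                        ○ open, literals {B=false, C=false}.
                      branch 2.2.1.1.2.2 (add D):
                        ○ open, literals {C=false, D=true}.
              branch 2.2.1.2 (add (B -> (D && !D))):
                !(D && C): β-rule — branch into !D  //  !C.
                  branch 2.2.1.2.1 (add !D):
                    (B -> (D && !D)): β-rule — branch into !B  //  (D && !D).
                      branch 2.2.1.2.1.1 (add !B):
                        ○ open, literals {B=false, D=false}.
                      branch 2.2.1.2.1.2 (add (D && !D)):
                        (D && !D): α-rule — add D, !D.
                        × closes — contains both D and !D.
                  branch 2.2.1.2.2 (add !C):
                    (B -> (D && !D)): β-rule — branch into !B  //  (D && !D).
                      branch 2.2.1.2.2.1 (add !B):
                        ○ open, literals {B=false, C=false}.
                      branch 2.2.1.2.2.2 (add (D && !D)):
                        (D && !D): α-rule — add D, !D.
                        × closes — contains both D and !D.
          branch 2.2.2 (add (C -> !C)):
            ((B -> D) || (B -> (D && !D))): β-rule — branch into (B -> D)  //  (B -> (D && !D)).
              branch 2.2.2.1 (add (B -> D)):
                (C -> !C): β-rule — branch into !C  //  !C.
                  branch 2.2.2.1.1 (add !C):
                    (B -> D): β-rule — branch into !B  //  D.
                      branch 2.2.2.1.1.1 (add !B):
                        ○ open, literals {B=false, C=false}.
                      branch 2.2.2.1.1.2 (add D):
                        ○ open, literals {C=false, D=true}.
                  branch 2.2.2.1.2 (add !C):
                    (B -> D): β-rule — branch into !B  //  D.
                      branch 2.2.2.1.2.1 (add !B):
                        ○ open, literals {B=false, C=false}.
                      branch 2.2.2.1.2.2 (add D):
                        ○ open, literals {C=false, D=true}.
              branch 2.2.2.2 (add (B -> (D && !D))):
                (C -> !C): β-rule — branch into !C  //  !C.
                  branch 2.2.2.2.1 (add !C):
                    (B -> (D && !D)): β-rule — branch into !B  //  (D && !D).
                      branch 2.2.2.2.1.1 (add !B):
                        ○ open, literals {B=false, C=false}.
                      branch 2.2.2.2.1.2 (add (D && !D)):
                        (D && !D): α-rule — add D, !D.
                        × closes — contains both D and !D.
                  branch 2.2.2.2.2 (add !C):
                    (B -> (D && !D)): β-rule — branch into !B  //  (D && !D).
                      branch 2.2.2.2.2.1 (add !B):
                        ○ open, literals {B=false, C=false}.
                      branch 2.2.2.2.2.2 (add (D && !D)):
                        (D && !D): α-rule — add D, !D.
                        × closes — contains both D and !D.
8 branches closed, 22 open.
An open branch gives a satisfying assignment: A=false, B=true, D=true.

Satisfiable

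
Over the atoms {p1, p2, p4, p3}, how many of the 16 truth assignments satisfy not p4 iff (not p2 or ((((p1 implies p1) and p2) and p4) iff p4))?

Initial set: {(not p4 iff (not p2 or ((((p1 implies p1) and p2) and p4) iff p4)))}.
(not p4 iff (not p2 or ((((p1 implies p1) and p2) and p4) iff p4))): β-rule — branch into not p4, (not p2 or ((((p1 implies p1) and p2) and p4) iff p4))  //  not not p4, not (not p2 or ((((p1 implies p1) and p2) and p4) iff p4)).
  branch 1 (add not p4, (not p2 or ((((p1 implies p1) and p2) and p4) iff p4))):
    (not p2 or ((((p1 implies p1) and p2) and p4) iff p4)): β-rule — branch into not p2  //  ((((p1 implies p1) and p2) and p4) iff p4).
      branch 1.1 (add not p2):
        ○ open, literals {p2=0, p4=0}.
      branch 1.2 (add ((((p1 implies p1) and p2) and p4) iff p4)):
        ((((p1 implies p1) and p2) and p4) iff p4): β-rule — branch into (((p1 implies p1) and p2) and p4), p4  //  not (((p1 implies p1) and p2) and p4), not p4.
          branch 1.2.1 (add (((p1 implies p1) and p2) and p4), p4):
            × closes — contains both p4 and not p4.
          branch 1.2.2 (add not (((p1 implies p1) and p2) and p4), not p4):
            not (((p1 implies p1) and p2) and p4): β-rule — branch into not ((p1 implies p1) and p2)  //  not p4.
              branch 1.2.2.1 (add not ((p1 implies p1) and p2)):
                not ((p1 implies p1) and p2): β-rule — branch into not (p1 implies p1)  //  not p2.
                  branch 1.2.2.1.1 (add not (p1 implies p1)):
                    not (p1 implies p1): α-rule — add p1, not p1.
                    × closes — contains both p1 and not p1.
                  branch 1.2.2.1.2 (add not p2):
                    ○ open, literals {p2=0, p4=0}.
              branch 1.2.2.2 (add not p4):
                ○ open, literals {p4=0}.
  branch 2 (add not not p4, not (not p2 or ((((p1 implies p1) and p2) and p4) iff p4))):
    not (not p2 or ((((p1 implies p1) and p2) and p4) iff p4)): α-rule — add not not p2, not ((((p1 implies p1) and p2) and p4) iff p4).
    not ((((p1 implies p1) and p2) and p4) iff p4): β-rule — branch into (((p1 implies p1) and p2) and p4), not p4  //  not (((p1 implies p1) and p2) and p4), p4.
      branch 2.1 (add (((p1 implies p1) and p2) and p4), not p4):
        × closes — contains both p4 and not p4.
      branch 2.2 (add not (((p1 implies p1) and p2) and p4), p4):
        not (((p1 implies p1) and p2) and p4): β-rule — branch into not ((p1 implies p1) and p2)  //  not p4.
          branch 2.2.1 (add not ((p1 implies p1) and p2)):
            not ((p1 implies p1) and p2): β-rule — branch into not (p1 implies p1)  //  not p2.
              branch 2.2.1.1 (add not (p1 implies p1)):
                not (p1 implies p1): α-rule — add p1, not p1.
                × closes — contains both p1 and not p1.
              branch 2.2.1.2 (add not p2):
                × closes — contains both p2 and not p2.
          branch 2.2.2 (add not p4):
            × closes — contains both p4 and not p4.
6 branches closed, 3 open.
Each open branch fixes some atoms; the unmentioned ones are free. Counting distinct full assignments: branch {p2=0, p4=0} (p1, p3) contributes 4 new; branch {p2=0, p4=0} (p1, p3) contributes 0 new; branch {p4=0} (p1, p2, p3) contributes 4 new. Total: 8.

8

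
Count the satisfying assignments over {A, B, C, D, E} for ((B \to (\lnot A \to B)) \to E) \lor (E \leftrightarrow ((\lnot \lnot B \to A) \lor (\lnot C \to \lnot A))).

16

Initial set: {T (((B \to (\lnot A \to B)) \to E) \lor (E \leftrightarrow ((\lnot \lnot B \to A) \lor (\lnot C \to \lnot A))))}.
T (((B \to (\lnot A \to B)) \to E) \lor (E \leftrightarrow ((\lnot \lnot B \to A) \lor (\lnot C \to \lnot A)))): β-rule — branch into T ((B \to (\lnot A \to B)) \to E)  //  T (E \leftrightarrow ((\lnot \lnot B \to A) \lor (\lnot C \to \lnot A))).
  branch 1 (add T ((B \to (\lnot A \to B)) \to E)):
    T ((B \to (\lnot A \to B)) \to E): β-rule — branch into F (B \to (\lnot A \to B))  //  T E.
      branch 1.1 (add F (B \to (\lnot A \to B))):
        F (B \to (\lnot A \to B)): α-rule — add T B, F (\lnot A \to B).
        F (\lnot A \to B): α-rule — add T \lnot A, F B.
        × closes — contains both B and \lnot B.
      branch 1.2 (add T E):
        ○ open, literals {E=T}.
  branch 2 (add T (E \leftrightarrow ((\lnot \lnot B \to A) \lor (\lnot C \to \lnot A)))):
    T (E \leftrightarrow ((\lnot \lnot B \to A) \lor (\lnot C \to \lnot A))): β-rule — branch into T E, T ((\lnot \lnot B \to A) \lor (\lnot C \to \lnot A))  //  F E, F ((\lnot \lnot B \to A) \lor (\lnot C \to \lnot A)).
      branch 2.1 (add T E, T ((\lnot \lnot B \to A) \lor (\lnot C \to \lnot A))):
        T ((\lnot \lnot B \to A) \lor (\lnot C \to \lnot A)): β-rule — branch into T (\lnot \lnot B \to A)  //  T (\lnot C \to \lnot A).
          branch 2.1.1 (add T (\lnot \lnot B \to A)):
            T (\lnot \lnot B \to A): β-rule — branch into F \lnot \lnot B  //  T A.
              branch 2.1.1.1 (add F \lnot \lnot B):
                F \lnot \lnot B: drop double negation, giving F B.
                ○ open, literals {B=F, E=T}.
              branch 2.1.1.2 (add T A):
                ○ open, literals {A=T, E=T}.
          branch 2.1.2 (add T (\lnot C \to \lnot A)):
            T (\lnot C \to \lnot A): β-rule — branch into F \lnot C  //  T \lnot A.
              branch 2.1.2.1 (add F \lnot C):
                ○ open, literals {C=T, E=T}.
              branch 2.1.2.2 (add T \lnot A):
                ○ open, literals {A=F, E=T}.
      branch 2.2 (add F E, F ((\lnot \lnot B \to A) \lor (\lnot C \to \lnot A))):
        F ((\lnot \lnot B \to A) \lor (\lnot C \to \lnot A)): α-rule — add F (\lnot \lnot B \to A), F (\lnot C \to \lnot A).
        F (\lnot \lnot B \to A): α-rule — add T \lnot \lnot B, F A.
        F (\lnot C \to \lnot A): α-rule — add T \lnot C, F \lnot A.
        × closes — contains both A and \lnot A.
2 branches closed, 5 open.
Each open branch fixes some atoms; the unmentioned ones are free. Counting distinct full assignments: branch {E=T} (A, B, C, D) contributes 16 new; branch {B=F, E=T} (A, C, D) contributes 0 new; branch {A=T, E=T} (B, C, D) contributes 0 new; branch {C=T, E=T} (A, B, D) contributes 0 new; branch {A=F, E=T} (B, C, D) contributes 0 new. Total: 16.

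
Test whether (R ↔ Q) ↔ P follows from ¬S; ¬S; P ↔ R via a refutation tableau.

Initial set: {¬S; ¬S; (P ↔ R); ¬((R ↔ Q) ↔ P)}.
(P ↔ R): β-rule — branch into P, R  //  ¬P, ¬R.
  branch 1 (add P, R):
    ¬((R ↔ Q) ↔ P): β-rule — branch into (R ↔ Q), ¬P  //  ¬(R ↔ Q), P.
      branch 1.1 (add (R ↔ Q), ¬P):
        × closes — contains both P and ¬P.
      branch 1.2 (add ¬(R ↔ Q), P):
        ¬(R ↔ Q): β-rule — branch into R, ¬Q  //  ¬R, Q.
          branch 1.2.1 (add R, ¬Q):
            ○ open, literals {P=T, Q=F, R=T, S=F}.
          branch 1.2.2 (add ¬R, Q):
            × closes — contains both R and ¬R.
  branch 2 (add ¬P, ¬R):
    ¬((R ↔ Q) ↔ P): β-rule — branch into (R ↔ Q), ¬P  //  ¬(R ↔ Q), P.
      branch 2.1 (add (R ↔ Q), ¬P):
        (R ↔ Q): β-rule — branch into R, Q  //  ¬R, ¬Q.
          branch 2.1.1 (add R, Q):
            × closes — contains both R and ¬R.
          branch 2.1.2 (add ¬R, ¬Q):
            ○ open, literals {P=F, Q=F, R=F, S=F}.
      branch 2.2 (add ¬(R ↔ Q), P):
        × closes — contains both P and ¬P.
4 branches closed, 2 open.
An open branch gives a countermodel: P=T, Q=F, R=T, S=F (unmentioned atoms arbitrary); the premises hold there but the conclusion fails.

No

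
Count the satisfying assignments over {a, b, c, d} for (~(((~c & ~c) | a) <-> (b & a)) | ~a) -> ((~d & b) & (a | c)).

5

Initial set: {((~(((~c & ~c) | a) <-> (b & a)) | ~a) -> ((~d & b) & (a | c)))}.
((~(((~c & ~c) | a) <-> (b & a)) | ~a) -> ((~d & b) & (a | c))): β-rule — branch into ~(~(((~c & ~c) | a) <-> (b & a)) | ~a)  //  ((~d & b) & (a | c)).
  branch 1 (add ~(~(((~c & ~c) | a) <-> (b & a)) | ~a)):
    ~(~(((~c & ~c) | a) <-> (b & a)) | ~a): α-rule — add ~~(((~c & ~c) | a) <-> (b & a)), ~~a.
    ~~(((~c & ~c) | a) <-> (b & a)): β-rule — branch into ((~c & ~c) | a), (b & a)  //  ~((~c & ~c) | a), ~(b & a).
      branch 1.1 (add ((~c & ~c) | a), (b & a)):
        (b & a): α-rule — add b, a.
        ((~c & ~c) | a): β-rule — branch into (~c & ~c)  //  a.
          branch 1.1.1 (add (~c & ~c)):
            (~c & ~c): α-rule — add ~c, ~c.
            ○ open, literals {a=1, b=1, c=0}.
          branch 1.1.2 (add a):
            ○ open, literals {a=1, b=1}.
      branch 1.2 (add ~((~c & ~c) | a), ~(b & a)):
        ~((~c & ~c) | a): α-rule — add ~(~c & ~c), ~a.
        × closes — contains both a and ~a.
  branch 2 (add ((~d & b) & (a | c))):
    ((~d & b) & (a | c)): α-rule — add (~d & b), (a | c).
    (~d & b): α-rule — add ~d, b.
    (a | c): β-rule — branch into a  //  c.
      branch 2.1 (add a):
        ○ open, literals {a=1, b=1, d=0}.
      branch 2.2 (add c):
        ○ open, literals {b=1, c=1, d=0}.
1 branch closed, 4 open.
Each open branch fixes some atoms; the unmentioned ones are free. Counting distinct full assignments: branch {a=1, b=1, c=0} (d) contributes 2 new; branch {a=1, b=1} (c, d) contributes 2 new; branch {a=1, b=1, d=0} (c) contributes 0 new; branch {b=1, c=1, d=0} (a) contributes 1 new. Total: 5.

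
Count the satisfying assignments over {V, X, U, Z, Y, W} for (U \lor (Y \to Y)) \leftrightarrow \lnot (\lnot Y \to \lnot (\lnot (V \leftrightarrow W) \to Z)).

24

Initial set: {T ((U \lor (Y \to Y)) \leftrightarrow \lnot (\lnot Y \to \lnot (\lnot (V \leftrightarrow W) \to Z)))}.
T ((U \lor (Y \to Y)) \leftrightarrow \lnot (\lnot Y \to \lnot (\lnot (V \leftrightarrow W) \to Z))): β-rule — branch into T (U \lor (Y \to Y)), T \lnot (\lnot Y \to \lnot (\lnot (V \leftrightarrow W) \to Z))  //  F (U \lor (Y \to Y)), F \lnot (\lnot Y \to \lnot (\lnot (V \leftrightarrow W) \to Z)).
  branch 1 (add T (U \lor (Y \to Y)), T \lnot (\lnot Y \to \lnot (\lnot (V \leftrightarrow W) \to Z))):
    T \lnot (\lnot Y \to \lnot (\lnot (V \leftrightarrow W) \to Z)): α-rule — add T \lnot Y, F \lnot (\lnot (V \leftrightarrow W) \to Z).
    T (U \lor (Y \to Y)): β-rule — branch into T U  //  T (Y \to Y).
      branch 1.1 (add T U):
        F \lnot (\lnot (V \leftrightarrow W) \to Z): β-rule — branch into F \lnot (V \leftrightarrow W)  //  T Z.
          branch 1.1.1 (add F \lnot (V \leftrightarrow W)):
            F \lnot (V \leftrightarrow W): β-rule — branch into T V, T W  //  F V, F W.
              branch 1.1.1.1 (add T V, T W):
                ○ open, literals {U=T, V=T, W=T, Y=F}.
              branch 1.1.1.2 (add F V, F W):
                ○ open, literals {U=T, V=F, W=F, Y=F}.
          branch 1.1.2 (add T Z):
            ○ open, literals {U=T, Y=F, Z=T}.
      branch 1.2 (add T (Y \to Y)):
        F \lnot (\lnot (V \leftrightarrow W) \to Z): β-rule — branch into F \lnot (V \leftrightarrow W)  //  T Z.
          branch 1.2.1 (add F \lnot (V \leftrightarrow W)):
            T (Y \to Y): β-rule — branch into F Y  //  T Y.
              branch 1.2.1.1 (add F Y):
                F \lnot (V \leftrightarrow W): β-rule — branch into T V, T W  //  F V, F W.
                  branch 1.2.1.1.1 (add T V, T W):
                    ○ open, literals {V=T, W=T, Y=F}.
                  branch 1.2.1.1.2 (add F V, F W):
                    ○ open, literals {V=F, W=F, Y=F}.
              branch 1.2.1.2 (add T Y):
                × closes — contains both Y and \lnot Y.
          branch 1.2.2 (add T Z):
            T (Y \to Y): β-rule — branch into F Y  //  T Y.
              branch 1.2.2.1 (add F Y):
                ○ open, literals {Y=F, Z=T}.
              branch 1.2.2.2 (add T Y):
                × closes — contains both Y and \lnot Y.
  branch 2 (add F (U \lor (Y \to Y)), F \lnot (\lnot Y \to \lnot (\lnot (V \leftrightarrow W) \to Z))):
    F (U \lor (Y \to Y)): α-rule — add F U, F (Y \to Y).
    F (Y \to Y): α-rule — add T Y, F Y.
    × closes — contains both Y and \lnot Y.
3 branches closed, 6 open.
Each open branch fixes some atoms; the unmentioned ones are free. Counting distinct full assignments: branch {U=T, V=T, W=T, Y=F} (X, Z) contributes 4 new; branch {U=T, V=F, W=F, Y=F} (X, Z) contributes 4 new; branch {U=T, Y=F, Z=T} (V, X, W) contributes 4 new; branch {V=T, W=T, Y=F} (X, U, Z) contributes 4 new; branch {V=F, W=F, Y=F} (X, U, Z) contributes 4 new; branch {Y=F, Z=T} (V, X, U, W) contributes 4 new. Total: 24.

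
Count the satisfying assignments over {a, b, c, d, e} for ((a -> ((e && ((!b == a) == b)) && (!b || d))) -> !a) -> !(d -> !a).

Initial set: {(((a -> ((e && ((!b == a) == b)) && (!b || d))) -> !a) -> !(d -> !a))}.
(((a -> ((e && ((!b == a) == b)) && (!b || d))) -> !a) -> !(d -> !a)): β-rule — branch into !((a -> ((e && ((!b == a) == b)) && (!b || d))) -> !a)  //  !(d -> !a).
  branch 1 (add !((a -> ((e && ((!b == a) == b)) && (!b || d))) -> !a)):
    !((a -> ((e && ((!b == a) == b)) && (!b || d))) -> !a): α-rule — add (a -> ((e && ((!b == a) == b)) && (!b || d))), !!a.
    (a -> ((e && ((!b == a) == b)) && (!b || d))): β-rule — branch into !a  //  ((e && ((!b == a) == b)) && (!b || d)).
      branch 1.1 (add !a):
        × closes — contains both a and !a.
      branch 1.2 (add ((e && ((!b == a) == b)) && (!b || d))):
        ((e && ((!b == a) == b)) && (!b || d)): α-rule — add (e && ((!b == a) == b)), (!b || d).
        (e && ((!b == a) == b)): α-rule — add e, ((!b == a) == b).
        (!b || d): β-rule — branch into !b  //  d.
          branch 1.2.1 (add !b):
            ((!b == a) == b): β-rule — branch into (!b == a), b  //  !(!b == a), !b.
              branch 1.2.1.1 (add (!b == a), b):
                × closes — contains both b and !b.
              branch 1.2.1.2 (add !(!b == a), !b):
                !(!b == a): β-rule — branch into !b, !a  //  !!b, a.
                  branch 1.2.1.2.1 (add !b, !a):
                    × closes — contains both a and !a.
                  branch 1.2.1.2.2 (add !!b, a):
                    × closes — contains both b and !b.
          branch 1.2.2 (add d):
            ((!b == a) == b): β-rule — branch into (!b == a), b  //  !(!b == a), !b.
              branch 1.2.2.1 (add (!b == a), b):
                (!b == a): β-rule — branch into !b, a  //  !!b, !a.
                  branch 1.2.2.1.1 (add !b, a):
                    × closes — contains both b and !b.
                  branch 1.2.2.1.2 (add !!b, !a):
                    × closes — contains both a and !a.
              branch 1.2.2.2 (add !(!b == a), !b):
                !(!b == a): β-rule — branch into !b, !a  //  !!b, a.
                  branch 1.2.2.2.1 (add !b, !a):
                    × closes — contains both a and !a.
                  branch 1.2.2.2.2 (add !!b, a):
                    × closes — contains both b and !b.
  branch 2 (add !(d -> !a)):
    !(d -> !a): α-rule — add d, !!a.
    ○ open, literals {a=true, d=true}.
8 branches closed, 1 open.
Each open branch fixes some atoms; the unmentioned ones are free. Counting distinct full assignments: branch {a=true, d=true} (b, c, e) contributes 8 new. Total: 8.

8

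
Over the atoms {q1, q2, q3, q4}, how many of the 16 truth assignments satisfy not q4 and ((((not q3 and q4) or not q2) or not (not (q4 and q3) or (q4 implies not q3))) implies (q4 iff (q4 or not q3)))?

6

Initial set: {T (not q4 and ((((not q3 and q4) or not q2) or not (not (q4 and q3) or (q4 implies not q3))) implies (q4 iff (q4 or not q3))))}.
T (not q4 and ((((not q3 and q4) or not q2) or not (not (q4 and q3) or (q4 implies not q3))) implies (q4 iff (q4 or not q3)))): α-rule — add T not q4, T ((((not q3 and q4) or not q2) or not (not (q4 and q3) or (q4 implies not q3))) implies (q4 iff (q4 or not q3))).
T ((((not q3 and q4) or not q2) or not (not (q4 and q3) or (q4 implies not q3))) implies (q4 iff (q4 or not q3))): β-rule — branch into F (((not q3 and q4) or not q2) or not (not (q4 and q3) or (q4 implies not q3)))  //  T (q4 iff (q4 or not q3)).
  branch 1 (add F (((not q3 and q4) or not q2) or not (not (q4 and q3) or (q4 implies not q3)))):
    F (((not q3 and q4) or not q2) or not (not (q4 and q3) or (q4 implies not q3))): α-rule — add F ((not q3 and q4) or not q2), F not (not (q4 and q3) or (q4 implies not q3)).
    F ((not q3 and q4) or not q2): α-rule — add F (not q3 and q4), F not q2.
    F not (not (q4 and q3) or (q4 implies not q3)): β-rule — branch into T not (q4 and q3)  //  T (q4 implies not q3).
      branch 1.1 (add T not (q4 and q3)):
        F (not q3 and q4): β-rule — branch into F not q3  //  F q4.
          branch 1.1.1 (add F not q3):
            T not (q4 and q3): β-rule — branch into F q4  //  F q3.
              branch 1.1.1.1 (add F q4):
                ○ open, literals {q2=T, q3=T, q4=F}.
              branch 1.1.1.2 (add F q3):
                × closes — contains both q3 and not q3.
          branch 1.1.2 (add F q4):
            T not (q4 and q3): β-rule — branch into F q4  //  F q3.
              branch 1.1.2.1 (add F q4):
                ○ open, literals {q2=T, q4=F}.
              branch 1.1.2.2 (add F q3):
                ○ open, literals {q2=T, q3=F, q4=F}.
      branch 1.2 (add T (q4 implies not q3)):
        F (not q3 and q4): β-rule — branch into F not q3  //  F q4.
          branch 1.2.1 (add F not q3):
            T (q4 implies not q3): β-rule — branch into F q4  //  T not q3.
              branch 1.2.1.1 (add F q4):
                ○ open, literals {q2=T, q3=T, q4=F}.
              branch 1.2.1.2 (add T not q3):
                × closes — contains both q3 and not q3.
          branch 1.2.2 (add F q4):
            T (q4 implies not q3): β-rule — branch into F q4  //  T not q3.
              branch 1.2.2.1 (add F q4):
                ○ open, literals {q2=T, q4=F}.
              branch 1.2.2.2 (add T not q3):
                ○ open, literals {q2=T, q3=F, q4=F}.
  branch 2 (add T (q4 iff (q4 or not q3))):
    T (q4 iff (q4 or not q3)): β-rule — branch into T q4, T (q4 or not q3)  //  F q4, F (q4 or not q3).
      branch 2.1 (add T q4, T (q4 or not q3)):
        × closes — contains both q4 and not q4.
      branch 2.2 (add F q4, F (q4 or not q3)):
        F (q4 or not q3): α-rule — add F q4, F not q3.
        ○ open, literals {q3=T, q4=F}.
3 branches closed, 7 open.
Each open branch fixes some atoms; the unmentioned ones are free. Counting distinct full assignments: branch {q2=T, q3=T, q4=F} (q1) contributes 2 new; branch {q2=T, q4=F} (q1, q3) contributes 2 new; branch {q2=T, q3=F, q4=F} (q1) contributes 0 new; branch {q2=T, q3=T, q4=F} (q1) contributes 0 new; branch {q2=T, q4=F} (q1, q3) contributes 0 new; branch {q2=T, q3=F, q4=F} (q1) contributes 0 new; branch {q3=T, q4=F} (q1, q2) contributes 2 new. Total: 6.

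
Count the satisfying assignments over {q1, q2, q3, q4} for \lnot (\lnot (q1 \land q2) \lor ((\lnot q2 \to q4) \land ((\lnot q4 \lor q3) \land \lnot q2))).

Initial set: {T \lnot (\lnot (q1 \land q2) \lor ((\lnot q2 \to q4) \land ((\lnot q4 \lor q3) \land \lnot q2)))}.
T \lnot (\lnot (q1 \land q2) \lor ((\lnot q2 \to q4) \land ((\lnot q4 \lor q3) \land \lnot q2))): α-rule — add F \lnot (q1 \land q2), F ((\lnot q2 \to q4) \land ((\lnot q4 \lor q3) \land \lnot q2)).
F \lnot (q1 \land q2): α-rule — add T q1, T q2.
F ((\lnot q2 \to q4) \land ((\lnot q4 \lor q3) \land \lnot q2)): β-rule — branch into F (\lnot q2 \to q4)  //  F ((\lnot q4 \lor q3) \land \lnot q2).
  branch 1 (add F (\lnot q2 \to q4)):
    F (\lnot q2 \to q4): α-rule — add T \lnot q2, F q4.
    × closes — contains both q2 and \lnot q2.
  branch 2 (add F ((\lnot q4 \lor q3) \land \lnot q2)):
    F ((\lnot q4 \lor q3) \land \lnot q2): β-rule — branch into F (\lnot q4 \lor q3)  //  F \lnot q2.
      branch 2.1 (add F (\lnot q4 \lor q3)):
        F (\lnot q4 \lor q3): α-rule — add F \lnot q4, F q3.
        ○ open, literals {q1=true, q2=true, q3=false, q4=true}.
      branch 2.2 (add F \lnot q2):
        ○ open, literals {q1=true, q2=true}.
1 branch closed, 2 open.
Each open branch fixes some atoms; the unmentioned ones are free. Counting distinct full assignments: branch {q1=true, q2=true, q3=false, q4=true} (none free) contributes 1 new; branch {q1=true, q2=true} (q3, q4) contributes 3 new. Total: 4.

4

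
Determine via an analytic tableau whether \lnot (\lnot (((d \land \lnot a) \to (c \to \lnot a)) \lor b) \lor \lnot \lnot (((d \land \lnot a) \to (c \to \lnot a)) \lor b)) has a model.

Unsatisfiable

Initial set: {\lnot (\lnot (((d \land \lnot a) \to (c \to \lnot a)) \lor b) \lor \lnot \lnot (((d \land \lnot a) \to (c \to \lnot a)) \lor b))}.
\lnot (\lnot (((d \land \lnot a) \to (c \to \lnot a)) \lor b) \lor \lnot \lnot (((d \land \lnot a) \to (c \to \lnot a)) \lor b)): α-rule — add \lnot \lnot (((d \land \lnot a) \to (c \to \lnot a)) \lor b), \lnot \lnot \lnot (((d \land \lnot a) \to (c \to \lnot a)) \lor b).
\lnot \lnot \lnot (((d \land \lnot a) \to (c \to \lnot a)) \lor b): drop double negation, giving \lnot (((d \land \lnot a) \to (c \to \lnot a)) \lor b).
\lnot (((d \land \lnot a) \to (c \to \lnot a)) \lor b): α-rule — add \lnot ((d \land \lnot a) \to (c \to \lnot a)), \lnot b.
\lnot ((d \land \lnot a) \to (c \to \lnot a)): α-rule — add (d \land \lnot a), \lnot (c \to \lnot a).
(d \land \lnot a): α-rule — add d, \lnot a.
\lnot (c \to \lnot a): α-rule — add c, \lnot \lnot a.
× closes — contains both a and \lnot a.
All 1 branch closes.
Every branch closed; the formula is unsatisfiable.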